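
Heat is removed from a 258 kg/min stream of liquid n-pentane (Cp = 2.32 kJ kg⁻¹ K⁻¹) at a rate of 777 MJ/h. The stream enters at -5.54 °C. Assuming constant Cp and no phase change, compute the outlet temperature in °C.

Q = 777 MJ/h = 12950 kJ/min
ΔT = Q/(ṁ·Cp) = 12950/(258×2.32) = 21.635 K
T_out = -5.54 − 21.635 = -27.175 °C

T_out = -27.2 °C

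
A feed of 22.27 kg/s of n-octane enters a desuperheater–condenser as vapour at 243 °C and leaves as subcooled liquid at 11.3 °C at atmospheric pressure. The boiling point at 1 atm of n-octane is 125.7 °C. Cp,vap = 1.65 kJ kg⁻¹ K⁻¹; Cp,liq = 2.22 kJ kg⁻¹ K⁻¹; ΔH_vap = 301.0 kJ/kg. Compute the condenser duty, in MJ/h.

vapour 243→125.7 °C: -193.54 kJ/kg
condensation at 125.7 °C: -301 kJ/kg
liquid 125.7→11.3 °C: -253.97 kJ/kg
Δh = -193.54 + -301 + -253.97 = -748.51 kJ/kg
Q = ṁ·Δh = 22.27 kg/s × -748.51 kJ/kg = -16669 kJ/s
|Q| = 16669 kW = 60010 MJ/h

Q_c = 60000 MJ/h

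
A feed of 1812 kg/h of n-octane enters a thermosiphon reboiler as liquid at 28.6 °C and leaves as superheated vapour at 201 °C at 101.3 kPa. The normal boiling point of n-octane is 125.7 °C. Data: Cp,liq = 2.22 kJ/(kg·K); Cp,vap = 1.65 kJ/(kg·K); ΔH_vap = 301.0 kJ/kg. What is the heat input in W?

liquid 28.6→125.7 °C: 215.56 kJ/kg
vaporisation at 125.7 °C: 301 kJ/kg
vapour 125.7→201 °C: 124.24 kJ/kg
Δh = 215.56 + 301 + 124.24 = 640.81 kJ/kg
Q = ṁ·Δh = 1812 kg/h × 640.81 kJ/kg = 1.1611e+06 kJ/h
|Q| = 322.54 kW = 322540 W

Q = 323000 W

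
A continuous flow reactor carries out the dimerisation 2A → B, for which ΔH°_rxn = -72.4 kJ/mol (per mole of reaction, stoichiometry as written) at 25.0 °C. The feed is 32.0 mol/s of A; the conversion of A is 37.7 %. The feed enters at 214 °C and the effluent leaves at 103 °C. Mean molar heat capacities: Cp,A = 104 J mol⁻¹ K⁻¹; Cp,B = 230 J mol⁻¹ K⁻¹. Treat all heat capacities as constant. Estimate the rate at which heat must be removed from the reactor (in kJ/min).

Extent of reaction ξ = 0.377 × 32.0 / 2 = 6.032 mol/s
Reaction term: ξ·ΔH°_rxn = 6.032 × -72.4 = -436.72 kJ/s
Sensible, feed 214→25 °C: -628.99 kJ/s
Outlet flows (mol/s): A 19.936, B 6.032
Sensible, products 25→103 °C: 269.93 kJ/s
Q = ΔH = -795.77 kJ/s = -795.77 kW
Heat removed = 47746 kJ/min

Q_out = 47700 kJ/min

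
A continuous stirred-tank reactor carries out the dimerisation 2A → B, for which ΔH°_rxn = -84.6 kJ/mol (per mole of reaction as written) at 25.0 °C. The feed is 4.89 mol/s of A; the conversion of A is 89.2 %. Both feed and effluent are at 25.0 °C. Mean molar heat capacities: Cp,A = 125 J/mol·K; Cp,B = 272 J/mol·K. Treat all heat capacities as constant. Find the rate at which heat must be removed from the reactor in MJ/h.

Q_out = 664 MJ/h

Extent of reaction ξ = 0.892 × 4.89 / 2 = 2.1809 mol/s
Reaction term: ξ·ΔH°_rxn = 2.1809 × -84.6 = -184.51 kJ/s
Q = ΔH = -184.51 kJ/s = -184.51 kW
Heat removed = 664.23 MJ/h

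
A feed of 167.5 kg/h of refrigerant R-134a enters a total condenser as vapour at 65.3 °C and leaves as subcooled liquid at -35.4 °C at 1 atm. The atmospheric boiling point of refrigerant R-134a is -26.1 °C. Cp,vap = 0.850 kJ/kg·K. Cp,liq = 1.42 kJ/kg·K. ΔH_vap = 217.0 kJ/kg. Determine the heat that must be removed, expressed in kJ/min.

vapour 65.3→-26.1 °C: -77.69 kJ/kg
condensation at -26.1 °C: -217 kJ/kg
liquid -26.1→-35.4 °C: -13.206 kJ/kg
Δh = -77.69 + -217 + -13.206 = -307.9 kJ/kg
Q = ṁ·Δh = 167.5 kg/h × -307.9 kJ/kg = -51573 kJ/h
|Q| = 14.326 kW = 859.54 kJ/min

Q_c = 860 kJ/min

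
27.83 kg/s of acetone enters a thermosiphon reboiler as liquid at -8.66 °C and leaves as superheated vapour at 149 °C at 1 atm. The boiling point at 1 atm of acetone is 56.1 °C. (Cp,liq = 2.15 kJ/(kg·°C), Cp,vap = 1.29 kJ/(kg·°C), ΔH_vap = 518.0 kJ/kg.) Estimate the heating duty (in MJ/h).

liquid -8.66→56.1 °C: 139.23 kJ/kg
vaporisation at 56.1 °C: 518 kJ/kg
vapour 56.1→149 °C: 119.84 kJ/kg
Δh = 139.23 + 518 + 119.84 = 777.08 kJ/kg
Q = ṁ·Δh = 27.83 kg/s × 777.08 kJ/kg = 21626 kJ/s
|Q| = 21626 kW = 77854 MJ/h

Q = 77900 MJ/h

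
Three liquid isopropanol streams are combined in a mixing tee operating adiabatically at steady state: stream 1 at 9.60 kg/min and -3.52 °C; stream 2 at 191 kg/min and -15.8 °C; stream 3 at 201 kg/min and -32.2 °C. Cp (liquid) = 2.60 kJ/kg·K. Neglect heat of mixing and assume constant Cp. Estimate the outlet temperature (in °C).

Adiabatic, steady state ⇒ Σ ṁᵢCp,ᵢ(T_out − Tᵢ) = 0
Σ ṁᵢCp,ᵢTᵢ = 9.60×2.60×-3.52 + 191×2.60×-15.8 + 201×2.60×-32.2 = -24762
Σ ṁᵢCp,ᵢ = 9.60×2.60 + 191×2.60 + 201×2.60 = 1044.2
T_out = -24762 / 1044.2 = -23.715 °C

T_out = -23.7 °C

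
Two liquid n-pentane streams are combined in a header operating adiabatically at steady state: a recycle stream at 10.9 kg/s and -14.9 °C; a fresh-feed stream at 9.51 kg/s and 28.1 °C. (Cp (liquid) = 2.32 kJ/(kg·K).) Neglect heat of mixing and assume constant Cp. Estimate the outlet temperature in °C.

Energy balance with Q = 0: Σ ṁᵢCp,ᵢ(T_out − Tᵢ) = 0
T_out = Σ ṁᵢCp,ᵢTᵢ / Σ ṁᵢCp,ᵢ
      = 243.18 / 47.351 = 5.1358 °C

T_out = 5.14 °C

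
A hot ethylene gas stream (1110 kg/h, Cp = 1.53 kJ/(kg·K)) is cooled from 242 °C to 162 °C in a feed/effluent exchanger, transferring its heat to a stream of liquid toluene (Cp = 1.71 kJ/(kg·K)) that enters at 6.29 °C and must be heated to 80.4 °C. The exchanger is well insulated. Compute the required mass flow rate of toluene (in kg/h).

ṁ_c = 1070 kg/h

Heat released by hot stream: Q = 1110 × 1.53 × (242 − 162) = 135860 kJ/h
Energy balance on cold side (adiabatic exchanger): Q = ṁ_c·Cp_c·(T_c,out − T_c,in)
ṁ_c = 135860 / [1.71 × (80.4 − 6.29)] = 1072.1 kg/h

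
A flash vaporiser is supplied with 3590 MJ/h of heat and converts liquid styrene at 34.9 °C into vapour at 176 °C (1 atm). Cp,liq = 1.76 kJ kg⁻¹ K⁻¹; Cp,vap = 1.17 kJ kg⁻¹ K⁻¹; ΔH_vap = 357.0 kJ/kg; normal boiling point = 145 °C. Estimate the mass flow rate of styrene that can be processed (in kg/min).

ṁ = 102 kg/min

Δh = 1.76×(145−34.9) + 357.0 + 1.17×(176−145) = 587.05 kJ/kg
Q = 3590 MJ/h = 997.22 kJ/s = 59833 kJ/min
ṁ = Q/Δh = 59833 / 587.05 = 101.92 kg/min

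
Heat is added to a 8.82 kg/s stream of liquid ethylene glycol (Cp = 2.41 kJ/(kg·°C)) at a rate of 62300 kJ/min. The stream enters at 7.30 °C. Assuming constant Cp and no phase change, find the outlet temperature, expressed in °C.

Q = 62300 kJ/min = 1038.3 kJ/s
ΔT = Q/(ṁ·Cp) = 1038.3/(8.82×2.41) = 48.848 K
T_out = 7.30 + 48.848 = 56.148 °C

T_out = 56.1 °C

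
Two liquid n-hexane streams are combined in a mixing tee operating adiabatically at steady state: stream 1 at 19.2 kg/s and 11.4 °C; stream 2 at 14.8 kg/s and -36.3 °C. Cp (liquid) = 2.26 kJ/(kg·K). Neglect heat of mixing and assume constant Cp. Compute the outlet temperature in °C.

T_out = -9.36 °C

No heat crosses the boundary, so H_out = H_in.
Σ ṁᵢCp,ᵢTᵢ = 19.2×2.26×11.4 + 14.8×2.26×-36.3 = -719.49
Σ ṁᵢCp,ᵢ = 19.2×2.26 + 14.8×2.26 = 76.84
T_out = -719.49 / 76.84 = -9.3635 °C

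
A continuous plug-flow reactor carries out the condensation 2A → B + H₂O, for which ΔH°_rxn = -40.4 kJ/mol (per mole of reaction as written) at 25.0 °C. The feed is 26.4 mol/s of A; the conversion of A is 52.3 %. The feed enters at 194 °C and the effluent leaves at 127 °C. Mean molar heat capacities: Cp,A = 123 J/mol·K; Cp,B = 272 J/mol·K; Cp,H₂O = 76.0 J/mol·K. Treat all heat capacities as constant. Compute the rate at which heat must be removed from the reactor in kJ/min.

Extent of reaction ξ = 0.523 × 26.4 / 2 = 6.9036 mol/s
Reaction term: ξ·ΔH°_rxn = 6.9036 × -40.4 = -278.91 kJ/s
Sensible, feed 194→25 °C: -548.78 kJ/s
Outlet flows (mol/s): A 12.593, B 6.9036, H₂O 6.9036
Sensible, products 25→127 °C: 403.04 kJ/s
Q = ΔH = -424.64 kJ/s = -424.64 kW
Heat removed = 25479 kJ/min

Q_out = 25500 kJ/min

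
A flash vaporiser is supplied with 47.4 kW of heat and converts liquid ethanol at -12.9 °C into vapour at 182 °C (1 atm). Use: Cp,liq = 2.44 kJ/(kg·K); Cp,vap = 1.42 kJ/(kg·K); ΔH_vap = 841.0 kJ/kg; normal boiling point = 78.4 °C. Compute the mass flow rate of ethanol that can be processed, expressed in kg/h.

Δh = 2.44×(78.4−-12.9) + 841.0 + 1.42×(182−78.4) = 1210.9 kJ/kg
Q = 47.4 kW = 47.4 kJ/s = 170640 kJ/h
ṁ = Q/Δh = 170640 / 1210.9 = 140.92 kg/h

ṁ = 141 kg/h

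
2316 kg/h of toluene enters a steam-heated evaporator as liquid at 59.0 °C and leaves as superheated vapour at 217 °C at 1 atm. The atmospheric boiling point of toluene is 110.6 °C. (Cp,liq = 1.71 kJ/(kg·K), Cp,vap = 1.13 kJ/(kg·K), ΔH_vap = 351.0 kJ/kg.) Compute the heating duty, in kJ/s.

liquid 59.0→110.6 °C: 88.236 kJ/kg
vaporisation at 110.6 °C: 351 kJ/kg
vapour 110.6→217 °C: 120.23 kJ/kg
Δh = 88.236 + 351 + 120.23 = 559.47 kJ/kg
Q = ṁ·Δh = 2316 kg/h × 559.47 kJ/kg = 1.2957e+06 kJ/h
|Q| = 359.92 kW

Q = 360 kJ/s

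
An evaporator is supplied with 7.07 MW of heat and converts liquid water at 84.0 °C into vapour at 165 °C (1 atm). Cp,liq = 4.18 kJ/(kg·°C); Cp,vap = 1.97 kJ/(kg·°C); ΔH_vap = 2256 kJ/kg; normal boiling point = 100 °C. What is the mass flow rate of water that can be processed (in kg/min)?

ṁ = 173 kg/min

Δh = 4.18×(100−84.0) + 2256 + 1.97×(165−100) = 2450.9 kJ/kg
Q = 7.07 MW = 7070 kJ/s = 424200 kJ/min
ṁ = Q/Δh = 424200 / 2450.9 = 173.08 kg/min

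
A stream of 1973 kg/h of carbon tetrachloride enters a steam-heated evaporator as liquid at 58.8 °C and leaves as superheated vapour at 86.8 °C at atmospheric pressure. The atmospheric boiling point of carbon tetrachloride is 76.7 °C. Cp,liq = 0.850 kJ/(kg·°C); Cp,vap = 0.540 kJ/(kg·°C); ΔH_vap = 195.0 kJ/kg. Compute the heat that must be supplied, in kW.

liquid 58.8→76.7 °C: 15.215 kJ/kg
vaporisation at 76.7 °C: 195 kJ/kg
vapour 76.7→86.8 °C: 5.454 kJ/kg
Δh = 15.215 + 195 + 5.454 = 215.67 kJ/kg
Q = ṁ·Δh = 1973 kg/h × 215.67 kJ/kg = 425510 kJ/h
|Q| = 118.2 kW

Q = 118 kW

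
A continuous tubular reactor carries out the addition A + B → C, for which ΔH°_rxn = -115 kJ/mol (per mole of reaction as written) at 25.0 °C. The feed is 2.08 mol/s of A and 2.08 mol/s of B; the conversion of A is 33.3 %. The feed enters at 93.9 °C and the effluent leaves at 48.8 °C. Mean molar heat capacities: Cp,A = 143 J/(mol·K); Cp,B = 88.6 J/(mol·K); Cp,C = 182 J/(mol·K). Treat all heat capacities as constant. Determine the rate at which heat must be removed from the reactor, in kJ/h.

Q_out = 368000 kJ/h

Extent of reaction ξ = 0.333 × 2.08 = 0.69264 mol/s
Reaction term: ξ·ΔH°_rxn = 0.69264 × -115 = -79.654 kJ/s
Sensible, feed 93.9→25 °C: -33.191 kJ/s
Outlet flows (mol/s): A 1.3874, B 1.3874, C 0.69264
Sensible, products 25→48.8 °C: 10.647 kJ/s
Q = ΔH = -102.2 kJ/s = -102.2 kW
Heat removed = 367910 kJ/h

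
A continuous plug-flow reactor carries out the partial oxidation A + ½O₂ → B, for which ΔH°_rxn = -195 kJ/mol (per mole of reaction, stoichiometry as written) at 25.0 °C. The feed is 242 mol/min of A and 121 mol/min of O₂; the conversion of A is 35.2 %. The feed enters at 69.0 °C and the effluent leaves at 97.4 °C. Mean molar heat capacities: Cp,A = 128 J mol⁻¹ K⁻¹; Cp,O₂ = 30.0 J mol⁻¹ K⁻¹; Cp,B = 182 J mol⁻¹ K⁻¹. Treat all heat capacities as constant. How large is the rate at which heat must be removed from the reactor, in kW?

Q_out = 256 kW

Extent of reaction ξ = 0.352 × 242 = 85.184 mol/min
Reaction term: ξ·ΔH°_rxn = 85.184 × -195 = -16611 kJ/min
Sensible, feed 69.0→25 °C: -1522.7 kJ/min
Outlet flows (mol/min): A 156.82, O₂ 78.408, B 85.184
Sensible, products 25→97.4 °C: 2746 kJ/min
Q = ΔH = -15388 kJ/min = -256.46 kW
Heat removed = 256.46 kW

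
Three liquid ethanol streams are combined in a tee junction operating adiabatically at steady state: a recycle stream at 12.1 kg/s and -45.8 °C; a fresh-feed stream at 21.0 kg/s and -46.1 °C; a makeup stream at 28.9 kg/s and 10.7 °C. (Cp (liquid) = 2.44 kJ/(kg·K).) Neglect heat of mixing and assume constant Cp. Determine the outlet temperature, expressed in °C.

No heat crosses the boundary, so H_out = H_in.
Σ ṁᵢCp,ᵢTᵢ = 12.1×2.44×-45.8 + 21.0×2.44×-46.1 + 28.9×2.44×10.7 = -2959.8
Σ ṁᵢCp,ᵢ = 12.1×2.44 + 21.0×2.44 + 28.9×2.44 = 151.28
T_out = -2959.8 / 151.28 = -19.565 °C

T_out = -19.6 °C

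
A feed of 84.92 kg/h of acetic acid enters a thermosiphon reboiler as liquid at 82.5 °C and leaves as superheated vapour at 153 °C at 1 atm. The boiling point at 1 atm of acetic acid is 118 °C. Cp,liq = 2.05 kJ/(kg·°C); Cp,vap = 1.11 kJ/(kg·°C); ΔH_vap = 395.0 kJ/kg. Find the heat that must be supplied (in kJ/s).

liquid 82.5→118 °C: 72.775 kJ/kg
vaporisation at 118 °C: 395 kJ/kg
vapour 118→153 °C: 38.85 kJ/kg
Δh = 72.775 + 395 + 38.85 = 506.62 kJ/kg
Q = ṁ·Δh = 84.92 kg/h × 506.62 kJ/kg = 43023 kJ/h
|Q| = 11.951 kW

Q = 12.0 kJ/s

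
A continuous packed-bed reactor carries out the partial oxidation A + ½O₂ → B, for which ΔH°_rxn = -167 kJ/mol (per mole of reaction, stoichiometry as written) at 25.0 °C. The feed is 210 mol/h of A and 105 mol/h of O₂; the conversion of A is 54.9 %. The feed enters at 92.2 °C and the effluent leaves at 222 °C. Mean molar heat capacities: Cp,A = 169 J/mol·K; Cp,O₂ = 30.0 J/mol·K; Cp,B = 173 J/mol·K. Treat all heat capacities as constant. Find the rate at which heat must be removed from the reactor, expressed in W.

Q_out = 4020 W

Extent of reaction ξ = 0.549 × 210 = 115.29 mol/h
Reaction term: ξ·ΔH°_rxn = 115.29 × -167 = -19253 kJ/h
Sensible, feed 92.2→25 °C: -2596.6 kJ/h
Outlet flows (mol/h): A 94.71, O₂ 47.355, B 115.29
Sensible, products 25→222 °C: 7362.2 kJ/h
Q = ΔH = -14488 kJ/h = -4.0244 kW
Heat removed = 4024.4 W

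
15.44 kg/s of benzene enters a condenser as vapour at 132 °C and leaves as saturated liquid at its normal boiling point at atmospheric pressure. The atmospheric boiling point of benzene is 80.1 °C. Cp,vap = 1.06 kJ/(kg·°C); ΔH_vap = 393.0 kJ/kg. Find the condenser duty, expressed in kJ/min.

vapour 132→80.1 °C: -55.014 kJ/kg
condensation at 80.1 °C: -393 kJ/kg
Δh = -55.014 + -393 = -448.01 kJ/kg
Q = ṁ·Δh = 15.44 kg/s × -448.01 kJ/kg = -6917.3 kJ/s
|Q| = 6917.3 kW = 415040 kJ/min

Q_c = 415000 kJ/min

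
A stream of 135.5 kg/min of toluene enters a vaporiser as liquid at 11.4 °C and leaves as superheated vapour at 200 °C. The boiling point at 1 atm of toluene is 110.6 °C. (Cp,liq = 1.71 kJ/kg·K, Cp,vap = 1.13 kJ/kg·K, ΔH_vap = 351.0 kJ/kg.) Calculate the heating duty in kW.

Q = 1400 kW

liquid 11.4→110.6 °C: 169.63 kJ/kg
vaporisation at 110.6 °C: 351 kJ/kg
vapour 110.6→200 °C: 101.02 kJ/kg
Δh = 169.63 + 351 + 101.02 = 621.65 kJ/kg
Q = ṁ·Δh = 135.5 kg/min × 621.65 kJ/kg = 84234 kJ/min
|Q| = 1403.9 kW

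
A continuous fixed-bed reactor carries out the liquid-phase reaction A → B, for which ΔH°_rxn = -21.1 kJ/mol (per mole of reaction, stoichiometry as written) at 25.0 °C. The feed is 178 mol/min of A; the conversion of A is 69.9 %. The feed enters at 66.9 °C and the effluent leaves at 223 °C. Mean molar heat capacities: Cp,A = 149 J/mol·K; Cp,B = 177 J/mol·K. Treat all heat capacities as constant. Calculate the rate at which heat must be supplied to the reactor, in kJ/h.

Q_in = 132000 kJ/h

Extent of reaction ξ = 0.699 × 178 = 124.42 mol/min
Reaction term: ξ·ΔH°_rxn = 124.42 × -21.1 = -2625.3 kJ/min
Sensible, feed 66.9→25 °C: -1111.3 kJ/min
Outlet flows (mol/min): A 53.578, B 124.42
Sensible, products 25→223 °C: 5941.2 kJ/min
Q = ΔH = 2204.6 kJ/min = 36.743 kW
Heat supplied = 132270 kJ/h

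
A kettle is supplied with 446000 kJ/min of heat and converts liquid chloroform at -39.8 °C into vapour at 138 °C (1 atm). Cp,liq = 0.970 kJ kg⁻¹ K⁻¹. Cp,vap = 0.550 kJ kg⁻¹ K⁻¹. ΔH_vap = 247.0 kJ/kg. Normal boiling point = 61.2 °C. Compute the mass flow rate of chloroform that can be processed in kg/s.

ṁ = 19.2 kg/s

Δh = 0.970×(61.2−-39.8) + 247.0 + 0.550×(138−61.2) = 387.21 kJ/kg
Q = 446000 kJ/min = 7433.3 kJ/s = 7433.3 kJ/s
ṁ = Q/Δh = 7433.3 / 387.21 = 19.197 kg/s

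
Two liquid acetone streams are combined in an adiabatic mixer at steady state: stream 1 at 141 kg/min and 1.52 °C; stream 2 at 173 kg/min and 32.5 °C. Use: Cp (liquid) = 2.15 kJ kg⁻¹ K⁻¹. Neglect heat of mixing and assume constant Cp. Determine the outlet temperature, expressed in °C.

Adiabatic, steady state ⇒ Σ ṁᵢCp,ᵢ(T_out − Tᵢ) = 0
T_out = Σ ṁᵢCp,ᵢTᵢ / Σ ṁᵢCp,ᵢ
      = 12549 / 675.1 = 18.589 °C

T_out = 18.6 °C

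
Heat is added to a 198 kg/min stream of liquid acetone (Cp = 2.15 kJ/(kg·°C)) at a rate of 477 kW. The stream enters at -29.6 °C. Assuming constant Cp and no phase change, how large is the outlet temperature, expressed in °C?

Q = 477 kW = 28620 kJ/min
ΔT = Q/(ṁ·Cp) = 28620/(198×2.15) = 67.23 K
T_out = -29.6 + 67.23 = 37.63 °C

T_out = 37.6 °C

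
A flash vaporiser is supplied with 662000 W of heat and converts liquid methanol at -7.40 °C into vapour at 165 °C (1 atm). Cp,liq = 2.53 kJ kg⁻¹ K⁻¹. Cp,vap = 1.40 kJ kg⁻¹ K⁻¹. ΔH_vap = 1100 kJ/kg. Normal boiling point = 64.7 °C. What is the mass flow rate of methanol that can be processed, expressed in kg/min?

Δh = 2.53×(64.7−-7.40) + 1100 + 1.40×(165−64.7) = 1422.8 kJ/kg
Q = 662000 W = 662 kJ/s = 39720 kJ/min
ṁ = Q/Δh = 39720 / 1422.8 = 27.916 kg/min

ṁ = 27.9 kg/min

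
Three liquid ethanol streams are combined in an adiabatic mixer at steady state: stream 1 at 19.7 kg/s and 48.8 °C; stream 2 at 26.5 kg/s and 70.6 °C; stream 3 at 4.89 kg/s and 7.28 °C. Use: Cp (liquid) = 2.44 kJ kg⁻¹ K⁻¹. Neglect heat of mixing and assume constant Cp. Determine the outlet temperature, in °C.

T_out = 56.1 °C

Energy balance with Q = 0: Σ ṁᵢCp,ᵢ(T_out − Tᵢ) = 0
T_out = Σ ṁᵢCp,ᵢTᵢ / Σ ṁᵢCp,ᵢ
      = 6997.6 / 124.66 = 56.133 °C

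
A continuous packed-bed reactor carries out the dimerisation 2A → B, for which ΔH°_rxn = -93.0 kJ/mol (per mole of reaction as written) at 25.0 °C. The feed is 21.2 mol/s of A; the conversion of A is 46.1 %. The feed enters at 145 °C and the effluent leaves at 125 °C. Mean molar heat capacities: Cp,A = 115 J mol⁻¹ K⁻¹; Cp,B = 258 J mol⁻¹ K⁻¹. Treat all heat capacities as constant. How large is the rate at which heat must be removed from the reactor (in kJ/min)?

Extent of reaction ξ = 0.461 × 21.2 / 2 = 4.8866 mol/s
Reaction term: ξ·ΔH°_rxn = 4.8866 × -93.0 = -454.45 kJ/s
Sensible, feed 145→25 °C: -292.56 kJ/s
Outlet flows (mol/s): A 11.427, B 4.8866
Sensible, products 25→125 °C: 257.48 kJ/s
Q = ΔH = -489.53 kJ/s = -489.53 kW
Heat removed = 29372 kJ/min

Q_out = 29400 kJ/min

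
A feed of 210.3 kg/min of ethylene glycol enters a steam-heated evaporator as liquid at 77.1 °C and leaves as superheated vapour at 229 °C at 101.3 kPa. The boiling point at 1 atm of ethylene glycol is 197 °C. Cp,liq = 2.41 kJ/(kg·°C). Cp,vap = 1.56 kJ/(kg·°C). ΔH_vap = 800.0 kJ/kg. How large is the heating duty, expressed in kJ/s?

liquid 77.1→197 °C: 288.96 kJ/kg
vaporisation at 197 °C: 800 kJ/kg
vapour 197→229 °C: 49.92 kJ/kg
Δh = 288.96 + 800 + 49.92 = 1138.9 kJ/kg
Q = ṁ·Δh = 210.3 kg/min × 1138.9 kJ/kg = 239510 kJ/min
|Q| = 3991.8 kW

Q = 3990 kJ/s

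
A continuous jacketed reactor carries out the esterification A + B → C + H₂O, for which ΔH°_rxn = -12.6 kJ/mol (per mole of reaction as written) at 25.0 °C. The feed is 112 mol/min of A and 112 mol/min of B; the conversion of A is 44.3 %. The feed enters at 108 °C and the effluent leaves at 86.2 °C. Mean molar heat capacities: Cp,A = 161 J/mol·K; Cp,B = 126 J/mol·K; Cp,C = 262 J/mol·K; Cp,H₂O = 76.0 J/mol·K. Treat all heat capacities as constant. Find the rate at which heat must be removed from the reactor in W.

Q_out = 19500 W

Extent of reaction ξ = 0.443 × 112 = 49.616 mol/min
Reaction term: ξ·ΔH°_rxn = 49.616 × -12.6 = -625.16 kJ/min
Sensible, feed 108→25 °C: -2668 kJ/min
Outlet flows (mol/min): A 62.384, B 62.384, C 49.616, H₂O 49.616
Sensible, products 25→86.2 °C: 2122.1 kJ/min
Q = ΔH = -1171 kJ/min = -19.517 kW
Heat removed = 19517 W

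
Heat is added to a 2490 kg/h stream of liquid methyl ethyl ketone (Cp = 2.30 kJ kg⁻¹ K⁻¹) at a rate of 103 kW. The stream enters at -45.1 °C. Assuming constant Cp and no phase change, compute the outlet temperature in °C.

T_out = 19.6 °C

Q = 103 kW = 370800 kJ/h
ΔT = Q/(ṁ·Cp) = 370800/(2490×2.30) = 64.746 K
T_out = -45.1 + 64.746 = 19.646 °C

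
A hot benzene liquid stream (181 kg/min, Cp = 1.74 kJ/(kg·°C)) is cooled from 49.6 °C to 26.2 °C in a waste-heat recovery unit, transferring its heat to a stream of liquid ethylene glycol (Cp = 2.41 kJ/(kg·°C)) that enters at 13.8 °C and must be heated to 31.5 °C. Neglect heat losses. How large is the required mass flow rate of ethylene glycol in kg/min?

ṁ_c = 173 kg/min

Heat released by hot stream: Q = 181 × 1.74 × (49.6 − 26.2) = 7369.6 kJ/min
Energy balance on cold side (adiabatic exchanger): Q = ṁ_c·Cp_c·(T_c,out − T_c,in)
ṁ_c = 7369.6 / [2.41 × (31.5 − 13.8)] = 172.76 kg/min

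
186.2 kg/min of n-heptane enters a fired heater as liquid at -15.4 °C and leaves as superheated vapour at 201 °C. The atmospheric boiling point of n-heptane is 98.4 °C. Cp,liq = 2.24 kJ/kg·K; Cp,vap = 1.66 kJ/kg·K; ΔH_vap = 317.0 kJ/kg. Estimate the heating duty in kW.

Q = 2300 kW

liquid -15.4→98.4 °C: 254.91 kJ/kg
vaporisation at 98.4 °C: 317 kJ/kg
vapour 98.4→201 °C: 170.32 kJ/kg
Δh = 254.91 + 317 + 170.32 = 742.23 kJ/kg
Q = ṁ·Δh = 186.2 kg/min × 742.23 kJ/kg = 138200 kJ/min
|Q| = 2303.4 kW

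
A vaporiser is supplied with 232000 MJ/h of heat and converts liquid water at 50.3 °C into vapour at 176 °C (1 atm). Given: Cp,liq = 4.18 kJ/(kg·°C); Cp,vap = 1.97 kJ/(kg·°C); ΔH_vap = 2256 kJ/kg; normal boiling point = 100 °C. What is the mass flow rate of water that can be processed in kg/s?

Δh = 4.18×(100−50.3) + 2256 + 1.97×(176−100) = 2613.5 kJ/kg
Q = 232000 MJ/h = 64444 kJ/s = 64444 kJ/s
ṁ = Q/Δh = 64444 / 2613.5 = 24.659 kg/s

ṁ = 24.7 kg/s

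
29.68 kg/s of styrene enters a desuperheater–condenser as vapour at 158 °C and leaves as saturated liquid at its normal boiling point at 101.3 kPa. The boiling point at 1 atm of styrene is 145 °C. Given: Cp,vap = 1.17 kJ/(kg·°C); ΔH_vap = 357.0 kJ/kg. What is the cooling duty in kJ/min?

vapour 158→145 °C: -15.21 kJ/kg
condensation at 145 °C: -357 kJ/kg
Δh = -15.21 + -357 = -372.21 kJ/kg
Q = ṁ·Δh = 29.68 kg/s × -372.21 kJ/kg = -11047 kJ/s
|Q| = 11047 kW = 662830 kJ/min

Q_c = 663000 kJ/min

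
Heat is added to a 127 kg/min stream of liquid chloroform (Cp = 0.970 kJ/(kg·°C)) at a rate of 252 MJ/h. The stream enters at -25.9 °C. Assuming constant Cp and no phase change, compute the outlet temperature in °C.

Q = 252 MJ/h = 4200 kJ/min
ΔT = Q/(ṁ·Cp) = 4200/(127×0.970) = 34.094 K
T_out = -25.9 + 34.094 = 8.1937 °C

T_out = 8.19 °C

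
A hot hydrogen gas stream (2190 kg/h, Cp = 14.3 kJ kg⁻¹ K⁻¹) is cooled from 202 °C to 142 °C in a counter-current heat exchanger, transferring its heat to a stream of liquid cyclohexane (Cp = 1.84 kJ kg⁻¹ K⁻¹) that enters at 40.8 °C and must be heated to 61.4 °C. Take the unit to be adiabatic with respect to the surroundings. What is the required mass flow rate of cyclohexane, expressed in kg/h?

Heat released by hot stream: Q = 2190 × 14.3 × (202 − 142) = 1.879e+06 kJ/h
Energy balance on cold side (adiabatic exchanger): Q = ṁ_c·Cp_c·(T_c,out − T_c,in)
ṁ_c = 1.879e+06 / [1.84 × (61.4 − 40.8)] = 49573 kg/h

ṁ_c = 49600 kg/h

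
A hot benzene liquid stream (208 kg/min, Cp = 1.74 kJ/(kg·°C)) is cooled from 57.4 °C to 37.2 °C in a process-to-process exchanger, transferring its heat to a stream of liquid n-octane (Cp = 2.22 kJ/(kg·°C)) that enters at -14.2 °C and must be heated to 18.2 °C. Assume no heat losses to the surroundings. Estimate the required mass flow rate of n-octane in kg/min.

Heat released by hot stream: Q = 208 × 1.74 × (57.4 − 37.2) = 7310.8 kJ/min
Energy balance on cold side (adiabatic exchanger): Q = ṁ_c·Cp_c·(T_c,out − T_c,in)
ṁ_c = 7310.8 / [2.22 × (18.2 − -14.2)] = 101.64 kg/min

ṁ_c = 102 kg/min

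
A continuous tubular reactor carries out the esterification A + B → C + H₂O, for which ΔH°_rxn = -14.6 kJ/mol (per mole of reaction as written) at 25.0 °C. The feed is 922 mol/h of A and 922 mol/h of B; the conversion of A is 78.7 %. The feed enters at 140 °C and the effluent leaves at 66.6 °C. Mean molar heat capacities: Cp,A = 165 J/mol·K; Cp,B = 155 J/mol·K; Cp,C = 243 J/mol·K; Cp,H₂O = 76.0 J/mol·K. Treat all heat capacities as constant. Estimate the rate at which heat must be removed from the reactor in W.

Extent of reaction ξ = 0.787 × 922 = 725.61 mol/h
Reaction term: ξ·ΔH°_rxn = 725.61 × -14.6 = -10594 kJ/h
Sensible, feed 140→25 °C: -33930 kJ/h
Outlet flows (mol/h): A 196.39, B 196.39, C 725.61, H₂O 725.61
Sensible, products 25→66.6 °C: 12243 kJ/h
Q = ΔH = -32280 kJ/h = -8.9667 kW
Heat removed = 8966.7 W

Q_out = 8970 W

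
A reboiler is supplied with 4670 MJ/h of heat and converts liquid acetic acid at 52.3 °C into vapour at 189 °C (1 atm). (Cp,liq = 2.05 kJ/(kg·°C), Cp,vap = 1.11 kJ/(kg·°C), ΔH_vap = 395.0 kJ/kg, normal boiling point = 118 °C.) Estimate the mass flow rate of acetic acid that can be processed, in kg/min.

ṁ = 128 kg/min

Δh = 2.05×(118−52.3) + 395.0 + 1.11×(189−118) = 608.49 kJ/kg
Q = 4670 MJ/h = 1297.2 kJ/s = 77833 kJ/min
ṁ = Q/Δh = 77833 / 608.49 = 127.91 kg/min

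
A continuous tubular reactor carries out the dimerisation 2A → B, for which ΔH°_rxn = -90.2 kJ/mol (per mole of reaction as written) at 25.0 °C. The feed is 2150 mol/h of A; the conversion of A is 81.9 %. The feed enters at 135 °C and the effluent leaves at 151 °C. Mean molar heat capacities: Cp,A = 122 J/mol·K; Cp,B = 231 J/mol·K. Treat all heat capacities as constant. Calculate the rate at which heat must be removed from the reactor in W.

Q_out = 21300 W

Extent of reaction ξ = 0.819 × 2150 / 2 = 880.42 mol/h
Reaction term: ξ·ΔH°_rxn = 880.42 × -90.2 = -79414 kJ/h
Sensible, feed 135→25 °C: -28853 kJ/h
Outlet flows (mol/h): A 389.15, B 880.42
Sensible, products 25→151 °C: 31608 kJ/h
Q = ΔH = -76660 kJ/h = -21.294 kW
Heat removed = 21294 W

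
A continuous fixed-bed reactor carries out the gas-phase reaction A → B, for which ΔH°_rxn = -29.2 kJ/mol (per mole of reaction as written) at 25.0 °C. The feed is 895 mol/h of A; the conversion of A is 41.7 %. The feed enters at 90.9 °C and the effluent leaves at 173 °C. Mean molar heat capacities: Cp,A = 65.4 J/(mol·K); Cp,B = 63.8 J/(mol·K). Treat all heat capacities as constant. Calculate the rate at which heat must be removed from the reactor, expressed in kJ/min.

Extent of reaction ξ = 0.417 × 895 = 373.21 mol/h
Reaction term: ξ·ΔH°_rxn = 373.21 × -29.2 = -10898 kJ/h
Sensible, feed 90.9→25 °C: -3857.3 kJ/h
Outlet flows (mol/h): A 521.79, B 373.21
Sensible, products 25→173 °C: 8574.5 kJ/h
Q = ΔH = -6180.7 kJ/h = -1.7169 kW
Heat removed = 103.01 kJ/min

Q_out = 103 kJ/min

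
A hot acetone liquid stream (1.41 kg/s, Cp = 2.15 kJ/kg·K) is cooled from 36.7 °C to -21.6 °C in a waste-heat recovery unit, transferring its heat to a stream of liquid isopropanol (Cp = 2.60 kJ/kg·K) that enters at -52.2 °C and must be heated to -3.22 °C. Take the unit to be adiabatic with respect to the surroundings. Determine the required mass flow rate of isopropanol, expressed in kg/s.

ṁ_c = 1.39 kg/s

Heat released by hot stream: Q = 1.41 × 2.15 × (36.7 − -21.6) = 176.74 kJ/s
Energy balance on cold side (adiabatic exchanger): Q = ṁ_c·Cp_c·(T_c,out − T_c,in)
ṁ_c = 176.74 / [2.60 × (-3.22 − -52.2)] = 1.3878 kg/s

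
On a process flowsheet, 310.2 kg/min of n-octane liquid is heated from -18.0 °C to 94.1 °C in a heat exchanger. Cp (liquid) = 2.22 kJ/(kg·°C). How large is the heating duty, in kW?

Q = ṁ·Cp·ΔT = 310.2 × 2.22 × (94.1 − -18.0) = 77197 kJ/min
Converting: 77197 / 60 s = 1286.6 kW

Q = 1290 kW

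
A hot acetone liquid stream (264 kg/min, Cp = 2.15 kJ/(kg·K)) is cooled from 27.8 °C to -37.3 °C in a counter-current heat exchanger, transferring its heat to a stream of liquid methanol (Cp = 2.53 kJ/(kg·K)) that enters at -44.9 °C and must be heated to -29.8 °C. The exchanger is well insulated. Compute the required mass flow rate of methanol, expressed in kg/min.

ṁ_c = 967 kg/min

Heat released by hot stream: Q = 264 × 2.15 × (27.8 − -37.3) = 36951 kJ/min
Energy balance on cold side (adiabatic exchanger): Q = ṁ_c·Cp_c·(T_c,out − T_c,in)
ṁ_c = 36951 / [2.53 × (-29.8 − -44.9)] = 967.22 kg/min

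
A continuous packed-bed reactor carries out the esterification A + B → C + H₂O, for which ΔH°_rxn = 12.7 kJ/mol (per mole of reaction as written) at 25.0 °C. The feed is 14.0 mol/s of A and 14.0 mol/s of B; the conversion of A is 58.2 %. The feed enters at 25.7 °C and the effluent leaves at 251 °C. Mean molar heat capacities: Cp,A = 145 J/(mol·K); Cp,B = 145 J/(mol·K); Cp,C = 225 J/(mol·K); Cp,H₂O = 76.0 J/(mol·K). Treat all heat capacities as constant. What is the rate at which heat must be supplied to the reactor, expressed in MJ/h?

Q_in = 3740 MJ/h

Extent of reaction ξ = 0.582 × 14.0 = 8.148 mol/s
Reaction term: ξ·ΔH°_rxn = 8.148 × 12.7 = 103.48 kJ/s
Sensible, feed 25.7→25 °C: -2.842 kJ/s
Outlet flows (mol/s): A 5.852, B 5.852, C 8.148, H₂O 8.148
Sensible, products 25→251 °C: 937.82 kJ/s
Q = ΔH = 1038.5 kJ/s = 1038.5 kW
Heat supplied = 3738.4 MJ/h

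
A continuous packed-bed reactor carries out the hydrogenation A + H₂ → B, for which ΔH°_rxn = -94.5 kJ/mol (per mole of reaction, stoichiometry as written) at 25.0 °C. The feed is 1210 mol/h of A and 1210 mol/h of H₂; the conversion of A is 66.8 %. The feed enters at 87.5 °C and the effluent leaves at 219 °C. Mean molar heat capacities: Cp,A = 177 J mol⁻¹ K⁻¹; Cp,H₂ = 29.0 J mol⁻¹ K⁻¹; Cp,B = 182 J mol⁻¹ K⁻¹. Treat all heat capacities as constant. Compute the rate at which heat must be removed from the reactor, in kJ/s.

Extent of reaction ξ = 0.668 × 1210 = 808.28 mol/h
Reaction term: ξ·ΔH°_rxn = 808.28 × -94.5 = -76382 kJ/h
Sensible, feed 87.5→25 °C: -15579 kJ/h
Outlet flows (mol/h): A 401.72, H₂ 401.72, B 808.28
Sensible, products 25→219 °C: 44593 kJ/h
Q = ΔH = -47368 kJ/h = -13.158 kW
Heat removed = 13.158 kJ/s

Q_out = 13.2 kJ/s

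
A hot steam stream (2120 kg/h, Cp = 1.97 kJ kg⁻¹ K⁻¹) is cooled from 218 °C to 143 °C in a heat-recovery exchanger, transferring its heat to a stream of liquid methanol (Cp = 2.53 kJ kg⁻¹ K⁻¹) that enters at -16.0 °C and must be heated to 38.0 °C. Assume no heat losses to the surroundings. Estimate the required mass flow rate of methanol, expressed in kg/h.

Heat released by hot stream: Q = 2120 × 1.97 × (218 − 143) = 313230 kJ/h
Energy balance on cold side (adiabatic exchanger): Q = ṁ_c·Cp_c·(T_c,out − T_c,in)
ṁ_c = 313230 / [2.53 × (38.0 − -16.0)] = 2292.7 kg/h

ṁ_c = 2290 kg/h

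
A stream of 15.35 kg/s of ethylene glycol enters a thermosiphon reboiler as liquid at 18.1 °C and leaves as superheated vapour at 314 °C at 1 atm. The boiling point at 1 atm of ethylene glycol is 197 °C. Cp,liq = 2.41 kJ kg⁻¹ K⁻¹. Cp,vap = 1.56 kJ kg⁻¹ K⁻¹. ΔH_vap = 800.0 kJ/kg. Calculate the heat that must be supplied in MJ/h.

liquid 18.1→197 °C: 431.15 kJ/kg
vaporisation at 197 °C: 800 kJ/kg
vapour 197→314 °C: 182.52 kJ/kg
Δh = 431.15 + 800 + 182.52 = 1413.7 kJ/kg
Q = ṁ·Δh = 15.35 kg/s × 1413.7 kJ/kg = 21700 kJ/s
|Q| = 21700 kW = 78119 MJ/h

Q = 78100 MJ/h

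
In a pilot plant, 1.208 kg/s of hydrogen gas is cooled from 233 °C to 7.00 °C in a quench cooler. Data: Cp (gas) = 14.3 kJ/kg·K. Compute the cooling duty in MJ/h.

Q = ṁ·Cp·ΔT = 1.208 × 14.3 × (7.00 − 233) = -3904 kJ/s
Cooling duty = 14054 MJ/h

Q_c = 14100 MJ/h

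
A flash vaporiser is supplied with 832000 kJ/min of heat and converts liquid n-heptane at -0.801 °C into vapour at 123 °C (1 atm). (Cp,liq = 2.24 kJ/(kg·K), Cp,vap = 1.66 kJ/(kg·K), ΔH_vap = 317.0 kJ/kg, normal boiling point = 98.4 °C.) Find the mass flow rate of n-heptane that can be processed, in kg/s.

Δh = 2.24×(98.4−-0.801) + 317.0 + 1.66×(123−98.4) = 580.05 kJ/kg
Q = 832000 kJ/min = 13867 kJ/s = 13867 kJ/s
ṁ = Q/Δh = 13867 / 580.05 = 23.906 kg/s

ṁ = 23.9 kg/s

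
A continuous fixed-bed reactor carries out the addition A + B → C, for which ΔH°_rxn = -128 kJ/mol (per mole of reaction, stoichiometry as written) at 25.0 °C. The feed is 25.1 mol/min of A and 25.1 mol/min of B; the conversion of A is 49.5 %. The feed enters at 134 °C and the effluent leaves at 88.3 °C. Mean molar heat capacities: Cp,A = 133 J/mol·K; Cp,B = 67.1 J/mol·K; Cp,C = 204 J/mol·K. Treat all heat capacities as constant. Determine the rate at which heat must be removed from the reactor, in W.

Q_out = 30300 W

Extent of reaction ξ = 0.495 × 25.1 = 12.425 mol/min
Reaction term: ξ·ΔH°_rxn = 12.425 × -128 = -1590.3 kJ/min
Sensible, feed 134→25 °C: -547.45 kJ/min
Outlet flows (mol/min): A 12.676, B 12.676, C 12.425
Sensible, products 25→88.3 °C: 320.99 kJ/min
Q = ΔH = -1816.8 kJ/min = -30.28 kW
Heat removed = 30280 W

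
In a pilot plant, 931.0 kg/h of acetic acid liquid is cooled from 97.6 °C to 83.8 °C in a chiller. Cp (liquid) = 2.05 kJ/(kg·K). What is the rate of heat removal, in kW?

Q = ṁ·Cp·ΔT = 931.0 × 2.05 × (83.8 − 97.6) = -26338 kJ/h
Converting: 26338 / 3600 s = 7.3161 kW

Q_c = 7.32 kW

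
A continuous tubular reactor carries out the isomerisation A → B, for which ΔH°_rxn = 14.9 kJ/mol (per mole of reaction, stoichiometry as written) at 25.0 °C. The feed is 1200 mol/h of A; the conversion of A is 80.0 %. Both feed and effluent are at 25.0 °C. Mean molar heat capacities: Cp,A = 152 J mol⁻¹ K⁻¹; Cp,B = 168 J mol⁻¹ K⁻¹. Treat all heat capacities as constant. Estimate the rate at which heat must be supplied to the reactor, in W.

Extent of reaction ξ = 0.800 × 1200 = 960 mol/h
Reaction term: ξ·ΔH°_rxn = 960 × 14.9 = 14304 kJ/h
Q = ΔH = 14304 kJ/h = 3.9733 kW
Heat supplied = 3973.3 W

Q_in = 3970 W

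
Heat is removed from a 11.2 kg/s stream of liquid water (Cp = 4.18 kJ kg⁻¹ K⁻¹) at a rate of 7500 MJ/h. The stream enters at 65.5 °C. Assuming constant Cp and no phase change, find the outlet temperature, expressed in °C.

T_out = 21.0 °C

Q = 7500 MJ/h = 2083.3 kJ/s
ΔT = Q/(ṁ·Cp) = 2083.3/(11.2×4.18) = 44.5 K
T_out = 65.5 − 44.5 = 21 °C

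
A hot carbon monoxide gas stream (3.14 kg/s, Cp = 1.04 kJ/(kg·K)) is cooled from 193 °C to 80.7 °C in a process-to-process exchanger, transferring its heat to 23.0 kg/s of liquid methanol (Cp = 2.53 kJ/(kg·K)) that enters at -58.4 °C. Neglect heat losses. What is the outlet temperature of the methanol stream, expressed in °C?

Heat released by hot stream: Q = 3.14 × 1.04 × (193 − 80.7) = 366.73 kJ/s
Energy balance on cold side (adiabatic exchanger): Q = ṁ_c·Cp_c·(T_c,out − T_c,in)
T_c,out = -58.4 + 366.73/(23.0 × 2.53) = -52.098 °C

T_c,out = -52.1 °C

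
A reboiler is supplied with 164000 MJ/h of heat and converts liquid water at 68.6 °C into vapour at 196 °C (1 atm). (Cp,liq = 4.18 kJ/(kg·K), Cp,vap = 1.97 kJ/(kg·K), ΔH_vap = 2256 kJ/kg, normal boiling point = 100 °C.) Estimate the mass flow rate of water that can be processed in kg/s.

ṁ = 17.7 kg/s

Δh = 4.18×(100−68.6) + 2256 + 1.97×(196−100) = 2576.4 kJ/kg
Q = 164000 MJ/h = 45556 kJ/s = 45556 kJ/s
ṁ = Q/Δh = 45556 / 2576.4 = 17.682 kg/s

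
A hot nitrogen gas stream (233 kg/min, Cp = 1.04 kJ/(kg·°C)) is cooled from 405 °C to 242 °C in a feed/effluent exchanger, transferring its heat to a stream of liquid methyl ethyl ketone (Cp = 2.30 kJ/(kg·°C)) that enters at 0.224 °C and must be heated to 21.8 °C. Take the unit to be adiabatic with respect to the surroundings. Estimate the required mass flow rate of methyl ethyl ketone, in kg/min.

ṁ_c = 796 kg/min

Heat released by hot stream: Q = 233 × 1.04 × (405 − 242) = 39498 kJ/min
Energy balance on cold side (adiabatic exchanger): Q = ṁ_c·Cp_c·(T_c,out − T_c,in)
ṁ_c = 39498 / [2.30 × (21.8 − 0.224)] = 795.94 kg/min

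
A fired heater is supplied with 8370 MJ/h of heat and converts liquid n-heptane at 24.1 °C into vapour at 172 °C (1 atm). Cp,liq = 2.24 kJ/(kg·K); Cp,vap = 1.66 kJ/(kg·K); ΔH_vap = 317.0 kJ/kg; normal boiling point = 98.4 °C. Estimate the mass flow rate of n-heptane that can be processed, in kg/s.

ṁ = 3.84 kg/s

Δh = 2.24×(98.4−24.1) + 317.0 + 1.66×(172−98.4) = 605.61 kJ/kg
Q = 8370 MJ/h = 2325 kJ/s = 2325 kJ/s
ṁ = Q/Δh = 2325 / 605.61 = 3.8391 kg/s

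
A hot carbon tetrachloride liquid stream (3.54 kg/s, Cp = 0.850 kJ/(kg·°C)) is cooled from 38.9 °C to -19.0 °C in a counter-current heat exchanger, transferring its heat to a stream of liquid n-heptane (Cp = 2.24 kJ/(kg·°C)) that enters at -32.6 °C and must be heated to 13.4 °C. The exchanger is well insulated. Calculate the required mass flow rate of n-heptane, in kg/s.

ṁ_c = 1.69 kg/s

Heat released by hot stream: Q = 3.54 × 0.850 × (38.9 − -19.0) = 174.22 kJ/s
Energy balance on cold side (adiabatic exchanger): Q = ṁ_c·Cp_c·(T_c,out − T_c,in)
ṁ_c = 174.22 / [2.24 × (13.4 − -32.6)] = 1.6908 kg/s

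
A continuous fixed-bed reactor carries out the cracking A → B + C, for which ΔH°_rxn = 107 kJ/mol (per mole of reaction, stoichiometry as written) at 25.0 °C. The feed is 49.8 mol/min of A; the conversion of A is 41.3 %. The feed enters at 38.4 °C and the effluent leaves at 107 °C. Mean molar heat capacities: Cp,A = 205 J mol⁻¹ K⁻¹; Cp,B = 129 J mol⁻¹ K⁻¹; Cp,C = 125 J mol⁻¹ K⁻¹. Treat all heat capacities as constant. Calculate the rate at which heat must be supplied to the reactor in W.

Extent of reaction ξ = 0.413 × 49.8 = 20.567 mol/min
Reaction term: ξ·ΔH°_rxn = 20.567 × 107 = 2200.7 kJ/min
Sensible, feed 38.4→25 °C: -136.8 kJ/min
Outlet flows (mol/min): A 29.233, B 20.567, C 20.567
Sensible, products 25→107 °C: 919.78 kJ/min
Q = ΔH = 2983.7 kJ/min = 49.728 kW
Heat supplied = 49728 W

Q_in = 49700 W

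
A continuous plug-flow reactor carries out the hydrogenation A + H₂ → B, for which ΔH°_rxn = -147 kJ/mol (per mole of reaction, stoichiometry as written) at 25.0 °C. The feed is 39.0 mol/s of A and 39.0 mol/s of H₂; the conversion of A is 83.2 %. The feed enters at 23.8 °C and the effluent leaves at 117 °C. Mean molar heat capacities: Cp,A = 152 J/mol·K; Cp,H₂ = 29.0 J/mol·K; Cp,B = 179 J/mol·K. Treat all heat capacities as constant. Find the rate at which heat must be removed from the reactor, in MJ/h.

Extent of reaction ξ = 0.832 × 39.0 = 32.448 mol/s
Reaction term: ξ·ΔH°_rxn = 32.448 × -147 = -4769.9 kJ/s
Sensible, feed 23.8→25 °C: 8.4708 kJ/s
Outlet flows (mol/s): A 6.552, H₂ 6.552, B 32.448
Sensible, products 25→117 °C: 643.46 kJ/s
Q = ΔH = -4117.9 kJ/s = -4117.9 kW
Heat removed = 14825 MJ/h

Q_out = 14800 MJ/h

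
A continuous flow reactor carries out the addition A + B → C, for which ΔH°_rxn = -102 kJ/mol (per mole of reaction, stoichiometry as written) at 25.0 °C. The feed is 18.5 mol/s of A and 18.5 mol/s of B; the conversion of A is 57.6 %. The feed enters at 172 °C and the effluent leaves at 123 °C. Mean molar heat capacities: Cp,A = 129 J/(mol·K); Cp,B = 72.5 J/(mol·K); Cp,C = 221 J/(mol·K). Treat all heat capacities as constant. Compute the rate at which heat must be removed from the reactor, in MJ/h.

Extent of reaction ξ = 0.576 × 18.5 = 10.656 mol/s
Reaction term: ξ·ΔH°_rxn = 10.656 × -102 = -1086.9 kJ/s
Sensible, feed 172→25 °C: -547.98 kJ/s
Outlet flows (mol/s): A 7.844, B 7.844, C 10.656
Sensible, products 25→123 °C: 385.68 kJ/s
Q = ΔH = -1249.2 kJ/s = -1249.2 kW
Heat removed = 4497.1 MJ/h

Q_out = 4500 MJ/h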